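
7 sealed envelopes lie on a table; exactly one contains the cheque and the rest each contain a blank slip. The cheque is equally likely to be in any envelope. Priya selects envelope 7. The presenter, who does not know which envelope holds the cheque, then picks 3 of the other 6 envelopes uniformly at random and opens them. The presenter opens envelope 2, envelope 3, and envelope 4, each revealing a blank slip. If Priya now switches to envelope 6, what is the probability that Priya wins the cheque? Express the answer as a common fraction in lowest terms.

Consider each possible location of the cheque in turn.
If it is in any of envelopes 1, 5, 6, and 7 (prior 1/7 each): the presenter picks exactly this set with probability 1/20 regardless, and none is the prize; weight (1/7)·(1/20) = 1/140 each.
If it is in any of envelopes 2, 3, and 4 (prior 1/7 each): that envelope was opened and seen not to hold the prize — ruled out; weight (1/7)·0 = 0 each.
The weights sum to 1/35.
So P(the cheque in envelope 6 | the presenter opened envelope 2, envelope 3, and envelope 4) = (1/140) / (1/35) = 1/4.

1/4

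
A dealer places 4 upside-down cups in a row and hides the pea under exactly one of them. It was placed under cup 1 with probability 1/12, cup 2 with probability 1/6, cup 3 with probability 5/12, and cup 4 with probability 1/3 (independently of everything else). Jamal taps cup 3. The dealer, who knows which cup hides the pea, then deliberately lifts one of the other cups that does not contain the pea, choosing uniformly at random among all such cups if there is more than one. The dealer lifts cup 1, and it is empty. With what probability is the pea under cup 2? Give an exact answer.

Apply Bayes' rule, conditioning on where the pea actually is.
If it is under cup 1 (prior 1/12): the dealer opened cup 1, so this case is ruled out; weight (1/12)·0 = 0.
If it is under cup 2 (prior 1/6): the dealer has 2 equally likely choices, so probability 1/2; weight (1/6)·(1/2) = 1/12.
If it is under cup 3 (prior 5/12): the dealer has 3 equally likely choices, so probability 1/3; weight (5/12)·(1/3) = 5/36.
If it is under cup 4 (prior 1/3): the dealer has 2 equally likely choices, so probability 1/2; weight (1/3)·(1/2) = 1/6.
The weights sum to 7/18.
So P(the pea under cup 2 | the dealer opened cup 1) = (1/12) / (7/18) = 3/14.

3/14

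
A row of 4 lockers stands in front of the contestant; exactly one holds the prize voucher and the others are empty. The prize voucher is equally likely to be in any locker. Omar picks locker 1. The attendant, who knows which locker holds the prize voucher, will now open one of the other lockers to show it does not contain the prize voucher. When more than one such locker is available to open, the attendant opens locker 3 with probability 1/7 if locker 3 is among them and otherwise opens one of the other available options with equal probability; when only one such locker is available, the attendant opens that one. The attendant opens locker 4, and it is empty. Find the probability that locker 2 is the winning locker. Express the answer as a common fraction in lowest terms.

Condition on the true location of the prize voucher.
If it is in locker 1 (prior 1/4): locker 3 is available but not opened; locker 4 gets probability (1 − 1/7)/2 = 3/7; weight (1/4)·(3/7) = 3/28.
If it is in locker 2 (prior 1/4): locker 3 is available but not opened, probability 6/7; weight (1/4)·(6/7) = 3/14.
If it is in locker 3 (prior 1/4): locker 3 holds the prize so is unavailable; the attendant chooses uniformly among the 2 others, probability 1/2; weight (1/4)·(1/2) = 1/8.
If it is in locker 4 (prior 1/4): the attendant opened locker 4, so this case is ruled out; weight (1/4)·0 = 0.
The weights sum to 25/56.
So P(the prize voucher in locker 2 | the attendant opened locker 4) = (3/14) / (25/56) = 12/25.

12/25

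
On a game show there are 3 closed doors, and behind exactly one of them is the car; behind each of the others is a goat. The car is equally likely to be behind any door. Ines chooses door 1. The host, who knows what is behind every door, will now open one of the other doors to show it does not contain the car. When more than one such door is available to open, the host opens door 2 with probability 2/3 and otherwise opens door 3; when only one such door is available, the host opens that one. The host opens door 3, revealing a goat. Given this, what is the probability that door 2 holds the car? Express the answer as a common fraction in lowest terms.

3/4

Apply Bayes' rule, conditioning on where the car actually is.
If it is behind door 1 (prior 1/3): door 2 is available but not opened, probability 1/3; weight (1/3)·(1/3) = 1/9.
If it is behind door 2 (prior 1/3): only door 3 is available, probability 1; weight (1/3)·1 = 1/3.
If it is behind door 3 (prior 1/3): the host opened door 3, so this case is ruled out; weight (1/3)·0 = 0.
The weights sum to 4/9.
So P(the car behind door 2 | the host opened door 3) = (1/3) / (4/9) = 3/4.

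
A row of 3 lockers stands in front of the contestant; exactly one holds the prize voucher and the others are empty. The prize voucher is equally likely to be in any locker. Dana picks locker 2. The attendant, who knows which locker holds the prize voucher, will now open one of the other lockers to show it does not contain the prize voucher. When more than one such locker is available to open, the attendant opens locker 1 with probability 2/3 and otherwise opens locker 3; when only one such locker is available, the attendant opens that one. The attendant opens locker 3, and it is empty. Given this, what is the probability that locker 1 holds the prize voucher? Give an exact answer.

Condition on the true location of the prize voucher.
If it is in locker 1 (prior 1/3): only locker 3 is available, probability 1; weight (1/3)·1 = 1/3.
If it is in locker 2 (prior 1/3): locker 1 is available but not opened, probability 1/3; weight (1/3)·(1/3) = 1/9.
If it is in locker 3 (prior 1/3): the attendant opened locker 3, so this case is ruled out; weight (1/3)·0 = 0.
The weights sum to 4/9.
So P(the prize voucher in locker 1 | the attendant opened locker 3) = (1/3) / (4/9) = 3/4.

3/4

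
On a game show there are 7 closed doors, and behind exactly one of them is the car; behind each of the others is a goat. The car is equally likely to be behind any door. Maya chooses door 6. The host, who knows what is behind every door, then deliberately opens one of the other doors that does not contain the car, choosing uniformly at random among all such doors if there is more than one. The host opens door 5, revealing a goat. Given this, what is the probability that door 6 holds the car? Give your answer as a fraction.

1/7

Apply Bayes' rule, conditioning on where the car actually is.
If it is behind any of doors 1, 2, 3, 4, and 7 (prior 1/7 each): the host has 5 equally likely choices, so probability 1/5; weight (1/7)·(1/5) = 1/35 each.
If it is behind door 5 (prior 1/7): the host opened door 5, so this case is ruled out; weight (1/7)·0 = 0.
If it is behind door 6 (prior 1/7): the host has 6 equally likely choices, so probability 1/6; weight (1/7)·(1/6) = 1/42.
The weights sum to 1/6.
So P(the car behind door 6 | the host opened door 5) = (1/42) / (1/6) = 1/7.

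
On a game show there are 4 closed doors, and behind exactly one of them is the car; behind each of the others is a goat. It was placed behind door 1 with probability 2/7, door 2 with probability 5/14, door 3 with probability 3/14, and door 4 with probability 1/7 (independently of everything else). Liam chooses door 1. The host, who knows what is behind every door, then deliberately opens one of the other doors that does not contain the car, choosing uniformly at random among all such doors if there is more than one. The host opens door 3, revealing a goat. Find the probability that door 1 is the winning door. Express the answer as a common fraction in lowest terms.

8/29

Condition on the true location of the car.
If it is behind door 1 (prior 2/7): the host has 3 equally likely choices, so probability 1/3; weight (2/7)·(1/3) = 2/21.
If it is behind door 2 (prior 5/14): the host has 2 equally likely choices, so probability 1/2; weight (5/14)·(1/2) = 5/28.
If it is behind door 3 (prior 3/14): the host opened door 3, so this case is ruled out; weight (3/14)·0 = 0.
If it is behind door 4 (prior 1/7): the host has 2 equally likely choices, so probability 1/2; weight (1/7)·(1/2) = 1/14.
The weights sum to 29/84.
So P(the car behind door 1 | the host opened door 3) = (2/21) / (29/84) = 8/29.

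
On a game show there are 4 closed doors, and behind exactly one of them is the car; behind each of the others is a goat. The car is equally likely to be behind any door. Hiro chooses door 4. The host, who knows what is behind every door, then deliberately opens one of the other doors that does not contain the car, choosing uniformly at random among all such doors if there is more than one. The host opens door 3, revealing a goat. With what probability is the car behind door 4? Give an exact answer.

1/4

Apply Bayes' rule, conditioning on where the car actually is.
If it is behind either of doors 1 and 2 (prior 1/4 each): the host has 2 equally likely choices, so probability 1/2; weight (1/4)·(1/2) = 1/8 each.
If it is behind door 3 (prior 1/4): the host opened door 3, so this case is ruled out; weight (1/4)·0 = 0.
If it is behind door 4 (prior 1/4): the host has 3 equally likely choices, so probability 1/3; weight (1/4)·(1/3) = 1/12.
The weights sum to 1/3.
So P(the car behind door 4 | the host opened door 3) = (1/12) / (1/3) = 1/4.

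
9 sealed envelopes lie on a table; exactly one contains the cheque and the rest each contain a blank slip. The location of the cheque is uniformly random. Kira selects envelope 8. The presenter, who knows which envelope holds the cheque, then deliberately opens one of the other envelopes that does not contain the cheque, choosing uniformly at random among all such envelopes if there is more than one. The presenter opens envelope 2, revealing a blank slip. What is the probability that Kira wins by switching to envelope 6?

8/63

Condition on the true location of the cheque.
If it is in any of envelopes 1, 3, 4, 5, 6, 7, and 9 (prior 1/9 each): the presenter has 7 equally likely choices, so probability 1/7; weight (1/9)·(1/7) = 1/63 each.
If it is in envelope 2 (prior 1/9): the presenter opened envelope 2, so this case is ruled out; weight (1/9)·0 = 0.
If it is in envelope 8 (prior 1/9): the presenter has 8 equally likely choices, so probability 1/8; weight (1/9)·(1/8) = 1/72.
The weights sum to 1/8.
So P(the cheque in envelope 6 | the presenter opened envelope 2) = (1/63) / (1/8) = 8/63.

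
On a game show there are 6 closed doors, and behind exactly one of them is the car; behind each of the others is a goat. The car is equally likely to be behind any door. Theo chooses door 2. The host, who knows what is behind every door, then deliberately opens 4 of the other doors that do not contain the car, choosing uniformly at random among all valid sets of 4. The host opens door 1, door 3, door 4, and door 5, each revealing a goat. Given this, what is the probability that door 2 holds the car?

1/6

Apply Bayes' rule, conditioning on where the car actually is.
If it is behind any of doors 1, 3, 4, and 5 (prior 1/6 each): that door was opened and seen not to hold the prize — ruled out; weight (1/6)·0 = 0 each.
If it is behind door 2 (prior 1/6): the host has 5 equally likely choices, so probability 1/5; weight (1/6)·(1/5) = 1/30.
If it is behind door 6 (prior 1/6): the host has no choice, probability 1; weight (1/6)·1 = 1/6.
The weights sum to 1/5.
So P(the car behind door 2 | the host opened door 1, door 3, door 4, and door 5) = (1/30) / (1/5) = 1/6.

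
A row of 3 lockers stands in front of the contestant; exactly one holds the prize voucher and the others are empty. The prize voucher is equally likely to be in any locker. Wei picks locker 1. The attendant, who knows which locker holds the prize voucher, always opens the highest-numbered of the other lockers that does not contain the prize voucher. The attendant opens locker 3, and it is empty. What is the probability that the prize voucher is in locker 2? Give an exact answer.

1/2

Apply Bayes' rule, conditioning on where the prize voucher actually is.
If it is in either of lockers 1 and 2 (prior 1/3 each): locker 3 is the highest-numbered option available, probability 1; weight (1/3)·1 = 1/3 each.
If it is in locker 3 (prior 1/3): the attendant opened locker 3, so this case is ruled out; weight (1/3)·0 = 0.
The weights sum to 2/3.
So P(the prize voucher in locker 2 | the attendant opened locker 3) = (1/3) / (2/3) = 1/2.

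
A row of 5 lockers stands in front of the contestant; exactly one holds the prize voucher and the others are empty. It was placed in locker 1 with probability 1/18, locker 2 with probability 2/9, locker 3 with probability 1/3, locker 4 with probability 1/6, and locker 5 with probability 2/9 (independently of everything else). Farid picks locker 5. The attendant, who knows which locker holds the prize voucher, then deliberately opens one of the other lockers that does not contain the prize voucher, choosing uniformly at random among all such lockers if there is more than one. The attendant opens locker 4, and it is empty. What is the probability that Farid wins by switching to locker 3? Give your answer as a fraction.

Condition on the true location of the prize voucher.
If it is in locker 1 (prior 1/18): the attendant has 3 equally likely choices, so probability 1/3; weight (1/18)·(1/3) = 1/54.
If it is in locker 2 (prior 2/9): the attendant has 3 equally likely choices, so probability 1/3; weight (2/9)·(1/3) = 2/27.
If it is in locker 3 (prior 1/3): the attendant has 3 equally likely choices, so probability 1/3; weight (1/3)·(1/3) = 1/9.
If it is in locker 4 (prior 1/6): the attendant opened locker 4, so this case is ruled out; weight (1/6)·0 = 0.
If it is in locker 5 (prior 2/9): the attendant has 4 equally likely choices, so probability 1/4; weight (2/9)·(1/4) = 1/18.
The weights sum to 7/27.
So P(the prize voucher in locker 3 | the attendant opened locker 4) = (1/9) / (7/27) = 3/7.

3/7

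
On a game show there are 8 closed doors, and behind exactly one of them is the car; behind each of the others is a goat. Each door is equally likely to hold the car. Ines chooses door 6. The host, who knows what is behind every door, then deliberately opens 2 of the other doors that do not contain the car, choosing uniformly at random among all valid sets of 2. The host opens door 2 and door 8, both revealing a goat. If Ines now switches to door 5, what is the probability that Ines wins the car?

7/40

Apply Bayes' rule, conditioning on where the car actually is.
If it is behind any of doors 1, 3, 4, 5, and 7 (prior 1/8 each): the host has 15 equally likely choices, so probability 1/15; weight (1/8)·(1/15) = 1/120 each.
If it is behind either of doors 2 and 8 (prior 1/8 each): that door was opened and seen not to hold the prize — ruled out; weight (1/8)·0 = 0 each.
If it is behind door 6 (prior 1/8): the host has 21 equally likely choices, so probability 1/21; weight (1/8)·(1/21) = 1/168.
The weights sum to 1/21.
So P(the car behind door 5 | the host opened door 2 and door 8) = (1/120) / (1/21) = 7/40.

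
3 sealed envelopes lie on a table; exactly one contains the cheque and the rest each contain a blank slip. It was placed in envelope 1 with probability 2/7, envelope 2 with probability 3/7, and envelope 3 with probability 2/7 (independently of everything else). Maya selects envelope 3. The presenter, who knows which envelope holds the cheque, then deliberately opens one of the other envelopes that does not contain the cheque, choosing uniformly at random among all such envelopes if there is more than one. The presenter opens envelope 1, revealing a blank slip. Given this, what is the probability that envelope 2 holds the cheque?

Apply Bayes' rule, conditioning on where the cheque actually is.
If it is in envelope 1 (prior 2/7): the presenter opened envelope 1, so this case is ruled out; weight (2/7)·0 = 0.
If it is in envelope 2 (prior 3/7): the presenter has no choice, probability 1; weight (3/7)·1 = 3/7.
If it is in envelope 3 (prior 2/7): the presenter has 2 equally likely choices, so probability 1/2; weight (2/7)·(1/2) = 1/7.
The weights sum to 4/7.
So P(the cheque in envelope 2 | the presenter opened envelope 1) = (3/7) / (4/7) = 3/4.

3/4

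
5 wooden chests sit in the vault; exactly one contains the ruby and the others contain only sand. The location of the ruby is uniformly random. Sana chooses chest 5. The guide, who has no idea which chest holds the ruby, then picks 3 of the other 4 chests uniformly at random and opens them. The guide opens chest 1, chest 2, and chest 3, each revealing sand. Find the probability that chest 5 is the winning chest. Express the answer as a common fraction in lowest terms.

1/2

Condition on the true location of the ruby.
If it is in any of chests 1, 2, and 3 (prior 1/5 each): that chest was opened and seen not to hold the prize — ruled out; weight (1/5)·0 = 0 each.
If it is in either of chests 4 and 5 (prior 1/5 each): the guide picks exactly this set with probability 1/4 regardless, and none is the prize; weight (1/5)·(1/4) = 1/20 each.
The weights sum to 1/10.
So P(the ruby in chest 5 | the guide opened chest 1, chest 2, and chest 3) = (1/20) / (1/10) = 1/2.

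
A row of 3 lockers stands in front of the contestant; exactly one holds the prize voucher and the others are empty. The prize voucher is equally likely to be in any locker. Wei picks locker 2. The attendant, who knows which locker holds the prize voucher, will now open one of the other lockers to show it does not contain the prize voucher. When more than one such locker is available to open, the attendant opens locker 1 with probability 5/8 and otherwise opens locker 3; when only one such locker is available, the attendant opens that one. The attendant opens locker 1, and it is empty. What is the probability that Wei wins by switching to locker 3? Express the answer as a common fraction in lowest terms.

8/13

Apply Bayes' rule, conditioning on where the prize voucher actually is.
If it is in locker 1 (prior 1/3): the attendant opened locker 1, so this case is ruled out; weight (1/3)·0 = 0.
If it is in locker 2 (prior 1/3): locker 1 is available, opened with probability 5/8; weight (1/3)·(5/8) = 5/24.
If it is in locker 3 (prior 1/3): only locker 1 is available, probability 1; weight (1/3)·1 = 1/3.
The weights sum to 13/24.
So P(the prize voucher in locker 3 | the attendant opened locker 1) = (1/3) / (13/24) = 8/13.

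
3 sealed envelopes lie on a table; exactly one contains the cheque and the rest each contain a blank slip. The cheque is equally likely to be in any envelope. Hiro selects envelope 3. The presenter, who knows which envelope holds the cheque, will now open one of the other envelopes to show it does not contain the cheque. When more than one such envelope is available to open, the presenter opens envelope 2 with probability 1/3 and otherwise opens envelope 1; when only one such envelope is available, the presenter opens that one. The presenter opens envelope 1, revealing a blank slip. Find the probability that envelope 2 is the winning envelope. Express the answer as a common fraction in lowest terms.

3/5

Condition on the true location of the cheque.
If it is in envelope 1 (prior 1/3): the presenter opened envelope 1, so this case is ruled out; weight (1/3)·0 = 0.
If it is in envelope 2 (prior 1/3): only envelope 1 is available, probability 1; weight (1/3)·1 = 1/3.
If it is in envelope 3 (prior 1/3): envelope 2 is available but not opened, probability 2/3; weight (1/3)·(2/3) = 2/9.
The weights sum to 5/9.
So P(the cheque in envelope 2 | the presenter opened envelope 1) = (1/3) / (5/9) = 3/5.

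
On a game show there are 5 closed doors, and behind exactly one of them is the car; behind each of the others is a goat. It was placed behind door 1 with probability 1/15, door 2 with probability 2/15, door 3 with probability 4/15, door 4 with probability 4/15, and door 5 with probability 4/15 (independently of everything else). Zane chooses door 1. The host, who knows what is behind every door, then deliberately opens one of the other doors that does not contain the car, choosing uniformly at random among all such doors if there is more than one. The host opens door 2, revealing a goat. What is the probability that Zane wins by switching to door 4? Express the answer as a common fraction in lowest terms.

16/51

Apply Bayes' rule, conditioning on where the car actually is.
If it is behind door 1 (prior 1/15): the host has 4 equally likely choices, so probability 1/4; weight (1/15)·(1/4) = 1/60.
If it is behind door 2 (prior 2/15): the host opened door 2, so this case is ruled out; weight (2/15)·0 = 0.
If it is behind any of doors 3, 4, and 5 (prior 4/15 each): the host has 3 equally likely choices, so probability 1/3; weight (4/15)·(1/3) = 4/45 each.
The weights sum to 17/60.
So P(the car behind door 4 | the host opened door 2) = (4/45) / (17/60) = 16/51.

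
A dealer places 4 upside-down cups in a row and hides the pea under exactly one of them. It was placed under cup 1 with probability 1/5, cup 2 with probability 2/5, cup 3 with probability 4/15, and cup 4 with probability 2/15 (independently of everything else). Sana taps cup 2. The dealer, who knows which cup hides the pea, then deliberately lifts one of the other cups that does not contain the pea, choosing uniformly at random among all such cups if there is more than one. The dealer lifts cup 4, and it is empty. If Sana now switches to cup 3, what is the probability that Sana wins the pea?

Condition on the true location of the pea.
If it is under cup 1 (prior 1/5): the dealer has 2 equally likely choices, so probability 1/2; weight (1/5)·(1/2) = 1/10.
If it is under cup 2 (prior 2/5): the dealer has 3 equally likely choices, so probability 1/3; weight (2/5)·(1/3) = 2/15.
If it is under cup 3 (prior 4/15): the dealer has 2 equally likely choices, so probability 1/2; weight (4/15)·(1/2) = 2/15.
If it is under cup 4 (prior 2/15): the dealer opened cup 4, so this case is ruled out; weight (2/15)·0 = 0.
The weights sum to 11/30.
So P(the pea under cup 3 | the dealer opened cup 4) = (2/15) / (11/30) = 4/11.

4/11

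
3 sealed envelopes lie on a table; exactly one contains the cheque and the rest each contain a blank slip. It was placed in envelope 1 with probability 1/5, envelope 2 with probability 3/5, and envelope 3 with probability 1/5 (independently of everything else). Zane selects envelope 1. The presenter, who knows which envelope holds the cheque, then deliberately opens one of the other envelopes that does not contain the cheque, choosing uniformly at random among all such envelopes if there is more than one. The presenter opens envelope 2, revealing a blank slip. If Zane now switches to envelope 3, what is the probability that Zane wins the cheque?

Condition on the true location of the cheque.
If it is in envelope 1 (prior 1/5): the presenter has 2 equally likely choices, so probability 1/2; weight (1/5)·(1/2) = 1/10.
If it is in envelope 2 (prior 3/5): the presenter opened envelope 2, so this case is ruled out; weight (3/5)·0 = 0.
If it is in envelope 3 (prior 1/5): the presenter has no choice, probability 1; weight (1/5)·1 = 1/5.
The weights sum to 3/10.
So P(the cheque in envelope 3 | the presenter opened envelope 2) = (1/5) / (3/10) = 2/3.

2/3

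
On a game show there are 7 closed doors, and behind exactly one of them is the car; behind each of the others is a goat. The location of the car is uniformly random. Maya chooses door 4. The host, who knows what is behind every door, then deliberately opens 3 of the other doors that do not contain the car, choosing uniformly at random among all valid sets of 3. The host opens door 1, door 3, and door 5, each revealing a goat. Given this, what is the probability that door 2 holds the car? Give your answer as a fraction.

2/7

Consider each possible location of the car in turn.
If it is behind any of doors 1, 3, and 5 (prior 1/7 each): that door was opened and seen not to hold the prize — ruled out; weight (1/7)·0 = 0 each.
If it is behind any of doors 2, 6, and 7 (prior 1/7 each): the host has 10 equally likely choices, so probability 1/10; weight (1/7)·(1/10) = 1/70 each.
If it is behind door 4 (prior 1/7): the host has 20 equally likely choices, so probability 1/20; weight (1/7)·(1/20) = 1/140.
The weights sum to 1/20.
So P(the car behind door 2 | the host opened door 1, door 3, and door 5) = (1/70) / (1/20) = 2/7.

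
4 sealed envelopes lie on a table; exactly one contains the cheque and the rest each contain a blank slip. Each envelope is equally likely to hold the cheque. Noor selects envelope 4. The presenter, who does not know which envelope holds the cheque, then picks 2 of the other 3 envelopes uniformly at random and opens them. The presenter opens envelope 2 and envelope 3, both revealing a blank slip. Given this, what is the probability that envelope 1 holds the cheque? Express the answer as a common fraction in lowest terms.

Consider each possible location of the cheque in turn.
If it is in either of envelopes 1 and 4 (prior 1/4 each): the presenter picks exactly this set with probability 1/3 regardless, and none is the prize; weight (1/4)·(1/3) = 1/12 each.
If it is in either of envelopes 2 and 3 (prior 1/4 each): that envelope was opened and seen not to hold the prize — ruled out; weight (1/4)·0 = 0 each.
The weights sum to 1/6.
So P(the cheque in envelope 1 | the presenter opened envelope 2 and envelope 3) = (1/12) / (1/6) = 1/2.

1/2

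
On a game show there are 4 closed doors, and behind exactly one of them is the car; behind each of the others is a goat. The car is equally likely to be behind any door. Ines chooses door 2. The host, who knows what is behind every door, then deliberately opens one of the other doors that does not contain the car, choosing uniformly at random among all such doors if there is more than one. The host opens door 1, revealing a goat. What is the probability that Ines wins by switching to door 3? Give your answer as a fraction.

3/8

Apply Bayes' rule, conditioning on where the car actually is.
If it is behind door 1 (prior 1/4): the host opened door 1, so this case is ruled out; weight (1/4)·0 = 0.
If it is behind door 2 (prior 1/4): the host has 3 equally likely choices, so probability 1/3; weight (1/4)·(1/3) = 1/12.
If it is behind either of doors 3 and 4 (prior 1/4 each): the host has 2 equally likely choices, so probability 1/2; weight (1/4)·(1/2) = 1/8 each.
The weights sum to 1/3.
So P(the car behind door 3 | the host opened door 1) = (1/8) / (1/3) = 3/8.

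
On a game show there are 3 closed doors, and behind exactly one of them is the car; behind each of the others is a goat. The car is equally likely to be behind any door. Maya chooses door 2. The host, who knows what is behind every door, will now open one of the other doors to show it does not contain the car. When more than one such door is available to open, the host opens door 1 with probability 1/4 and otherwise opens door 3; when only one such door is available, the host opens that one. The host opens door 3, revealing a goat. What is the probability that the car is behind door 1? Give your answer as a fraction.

4/7

Consider each possible location of the car in turn.
If it is behind door 1 (prior 1/3): only door 3 is available, probability 1; weight (1/3)·1 = 1/3.
If it is behind door 2 (prior 1/3): door 1 is available but not opened, probability 3/4; weight (1/3)·(3/4) = 1/4.
If it is behind door 3 (prior 1/3): the host opened door 3, so this case is ruled out; weight (1/3)·0 = 0.
The weights sum to 7/12.
So P(the car behind door 1 | the host opened door 3) = (1/3) / (7/12) = 4/7.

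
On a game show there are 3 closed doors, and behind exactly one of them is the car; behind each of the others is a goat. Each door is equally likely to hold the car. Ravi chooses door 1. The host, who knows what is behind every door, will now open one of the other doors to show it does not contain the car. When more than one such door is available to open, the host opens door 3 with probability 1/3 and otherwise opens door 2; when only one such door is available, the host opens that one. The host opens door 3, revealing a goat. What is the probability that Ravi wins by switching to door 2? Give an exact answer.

3/4

Condition on the true location of the car.
If it is behind door 1 (prior 1/3): door 3 is available, opened with probability 1/3; weight (1/3)·(1/3) = 1/9.
If it is behind door 2 (prior 1/3): only door 3 is available, probability 1; weight (1/3)·1 = 1/3.
If it is behind door 3 (prior 1/3): the host opened door 3, so this case is ruled out; weight (1/3)·0 = 0.
The weights sum to 4/9.
So P(the car behind door 2 | the host opened door 3) = (1/3) / (4/9) = 3/4.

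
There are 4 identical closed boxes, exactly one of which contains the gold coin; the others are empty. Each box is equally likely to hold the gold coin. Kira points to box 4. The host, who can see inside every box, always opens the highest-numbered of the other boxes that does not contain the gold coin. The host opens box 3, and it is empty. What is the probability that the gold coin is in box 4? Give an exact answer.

Apply Bayes' rule, conditioning on where the gold coin actually is.
If it is in any of boxes 1, 2, and 4 (prior 1/4 each): box 3 is the highest-numbered option available, probability 1; weight (1/4)·1 = 1/4 each.
If it is in box 3 (prior 1/4): the host opened box 3, so this case is ruled out; weight (1/4)·0 = 0.
The weights sum to 3/4.
So P(the gold coin in box 4 | the host opened box 3) = (1/4) / (3/4) = 1/3.

1/3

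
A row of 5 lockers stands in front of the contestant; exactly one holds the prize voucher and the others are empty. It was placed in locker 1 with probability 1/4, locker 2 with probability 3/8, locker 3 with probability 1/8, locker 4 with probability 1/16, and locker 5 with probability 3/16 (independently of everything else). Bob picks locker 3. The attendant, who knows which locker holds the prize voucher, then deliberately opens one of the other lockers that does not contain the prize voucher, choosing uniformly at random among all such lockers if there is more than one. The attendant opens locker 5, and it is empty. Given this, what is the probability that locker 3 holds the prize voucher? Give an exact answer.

Apply Bayes' rule, conditioning on where the prize voucher actually is.
If it is in locker 1 (prior 1/4): the attendant has 3 equally likely choices, so probability 1/3; weight (1/4)·(1/3) = 1/12.
If it is in locker 2 (prior 3/8): the attendant has 3 equally likely choices, so probability 1/3; weight (3/8)·(1/3) = 1/8.
If it is in locker 3 (prior 1/8): the attendant has 4 equally likely choices, so probability 1/4; weight (1/8)·(1/4) = 1/32.
If it is in locker 4 (prior 1/16): the attendant has 3 equally likely choices, so probability 1/3; weight (1/16)·(1/3) = 1/48.
If it is in locker 5 (prior 3/16): the attendant opened locker 5, so this case is ruled out; weight (3/16)·0 = 0.
The weights sum to 25/96.
So P(the prize voucher in locker 3 | the attendant opened locker 5) = (1/32) / (25/96) = 3/25.

3/25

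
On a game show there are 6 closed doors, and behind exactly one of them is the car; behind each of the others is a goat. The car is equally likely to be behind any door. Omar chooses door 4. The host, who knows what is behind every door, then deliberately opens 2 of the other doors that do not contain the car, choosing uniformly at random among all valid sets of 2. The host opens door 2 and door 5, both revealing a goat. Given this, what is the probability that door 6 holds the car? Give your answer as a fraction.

Apply Bayes' rule, conditioning on where the car actually is.
If it is behind any of doors 1, 3, and 6 (prior 1/6 each): the host has 6 equally likely choices, so probability 1/6; weight (1/6)·(1/6) = 1/36 each.
If it is behind either of doors 2 and 5 (prior 1/6 each): that door was opened and seen not to hold the prize — ruled out; weight (1/6)·0 = 0 each.
If it is behind door 4 (prior 1/6): the host has 10 equally likely choices, so probability 1/10; weight (1/6)·(1/10) = 1/60.
The weights sum to 1/10.
So P(the car behind door 6 | the host opened door 2 and door 5) = (1/36) / (1/10) = 5/18.

5/18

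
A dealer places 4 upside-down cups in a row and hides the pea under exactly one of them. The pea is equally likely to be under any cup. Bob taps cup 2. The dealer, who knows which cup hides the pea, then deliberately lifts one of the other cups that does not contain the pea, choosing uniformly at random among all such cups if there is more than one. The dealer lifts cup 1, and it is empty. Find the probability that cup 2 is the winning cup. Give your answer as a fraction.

1/4

Consider each possible location of the pea in turn.
If it is under cup 1 (prior 1/4): the dealer opened cup 1, so this case is ruled out; weight (1/4)·0 = 0.
If it is under cup 2 (prior 1/4): the dealer has 3 equally likely choices, so probability 1/3; weight (1/4)·(1/3) = 1/12.
If it is under either of cups 3 and 4 (prior 1/4 each): the dealer has 2 equally likely choices, so probability 1/2; weight (1/4)·(1/2) = 1/8 each.
The weights sum to 1/3.
So P(the pea under cup 2 | the dealer opened cup 1) = (1/12) / (1/3) = 1/4.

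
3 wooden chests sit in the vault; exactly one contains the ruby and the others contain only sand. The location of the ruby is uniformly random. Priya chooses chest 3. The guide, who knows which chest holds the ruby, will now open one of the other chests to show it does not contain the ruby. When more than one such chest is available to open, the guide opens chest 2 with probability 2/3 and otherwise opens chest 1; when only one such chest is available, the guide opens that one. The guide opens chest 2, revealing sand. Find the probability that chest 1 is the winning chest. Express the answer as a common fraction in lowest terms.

Apply Bayes' rule, conditioning on where the ruby actually is.
If it is in chest 1 (prior 1/3): only chest 2 is available, probability 1; weight (1/3)·1 = 1/3.
If it is in chest 2 (prior 1/3): the guide opened chest 2, so this case is ruled out; weight (1/3)·0 = 0.
If it is in chest 3 (prior 1/3): chest 2 is available, opened with probability 2/3; weight (1/3)·(2/3) = 2/9.
The weights sum to 5/9.
So P(the ruby in chest 1 | the guide opened chest 2) = (1/3) / (5/9) = 3/5.

3/5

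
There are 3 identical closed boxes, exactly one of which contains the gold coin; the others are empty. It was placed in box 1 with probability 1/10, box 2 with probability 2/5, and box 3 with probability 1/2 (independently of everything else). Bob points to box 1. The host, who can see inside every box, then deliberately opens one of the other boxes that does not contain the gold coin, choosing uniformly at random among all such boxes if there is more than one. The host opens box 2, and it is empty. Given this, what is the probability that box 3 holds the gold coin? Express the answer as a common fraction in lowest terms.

10/11

Apply Bayes' rule, conditioning on where the gold coin actually is.
If it is in box 1 (prior 1/10): the host has 2 equally likely choices, so probability 1/2; weight (1/10)·(1/2) = 1/20.
If it is in box 2 (prior 2/5): the host opened box 2, so this case is ruled out; weight (2/5)·0 = 0.
If it is in box 3 (prior 1/2): the host has no choice, probability 1; weight (1/2)·1 = 1/2.
The weights sum to 11/20.
So P(the gold coin in box 3 | the host opened box 2) = (1/2) / (11/20) = 10/11.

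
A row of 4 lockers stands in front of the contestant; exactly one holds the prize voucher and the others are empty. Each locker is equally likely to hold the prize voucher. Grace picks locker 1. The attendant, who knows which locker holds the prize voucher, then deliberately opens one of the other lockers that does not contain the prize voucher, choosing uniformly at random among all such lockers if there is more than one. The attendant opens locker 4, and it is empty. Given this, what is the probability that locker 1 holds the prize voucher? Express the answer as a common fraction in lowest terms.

Apply Bayes' rule, conditioning on where the prize voucher actually is.
If it is in locker 1 (prior 1/4): the attendant has 3 equally likely choices, so probability 1/3; weight (1/4)·(1/3) = 1/12.
If it is in either of lockers 2 and 3 (prior 1/4 each): the attendant has 2 equally likely choices, so probability 1/2; weight (1/4)·(1/2) = 1/8 each.
If it is in locker 4 (prior 1/4): the attendant opened locker 4, so this case is ruled out; weight (1/4)·0 = 0.
The weights sum to 1/3.
So P(the prize voucher in locker 1 | the attendant opened locker 4) = (1/12) / (1/3) = 1/4.

1/4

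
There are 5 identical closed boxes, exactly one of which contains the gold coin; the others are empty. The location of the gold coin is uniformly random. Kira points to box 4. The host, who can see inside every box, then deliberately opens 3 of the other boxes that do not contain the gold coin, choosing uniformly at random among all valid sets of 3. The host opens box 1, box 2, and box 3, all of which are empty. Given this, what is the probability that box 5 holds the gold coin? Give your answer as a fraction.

Apply Bayes' rule, conditioning on where the gold coin actually is.
If it is in any of boxes 1, 2, and 3 (prior 1/5 each): that box was opened and seen not to hold the prize — ruled out; weight (1/5)·0 = 0 each.
If it is in box 4 (prior 1/5): the host has 4 equally likely choices, so probability 1/4; weight (1/5)·(1/4) = 1/20.
If it is in box 5 (prior 1/5): the host has no choice, probability 1; weight (1/5)·1 = 1/5.
The weights sum to 1/4.
So P(the gold coin in box 5 | the host opened box 1, box 2, and box 3) = (1/5) / (1/4) = 4/5.

4/5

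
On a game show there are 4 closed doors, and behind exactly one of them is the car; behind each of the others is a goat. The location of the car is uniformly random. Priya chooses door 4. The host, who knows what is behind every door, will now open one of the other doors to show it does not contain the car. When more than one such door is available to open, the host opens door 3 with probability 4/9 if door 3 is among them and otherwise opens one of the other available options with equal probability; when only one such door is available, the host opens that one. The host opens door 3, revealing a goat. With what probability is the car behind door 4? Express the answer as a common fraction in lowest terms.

1/3

Consider each possible location of the car in turn.
If it is behind any of doors 1, 2, and 4 (prior 1/4 each): door 3 is available, opened with probability 4/9; weight (1/4)·(4/9) = 1/9 each.
If it is behind door 3 (prior 1/4): the host opened door 3, so this case is ruled out; weight (1/4)·0 = 0.
The weights sum to 1/3.
So P(the car behind door 4 | the host opened door 3) = (1/9) / (1/3) = 1/3.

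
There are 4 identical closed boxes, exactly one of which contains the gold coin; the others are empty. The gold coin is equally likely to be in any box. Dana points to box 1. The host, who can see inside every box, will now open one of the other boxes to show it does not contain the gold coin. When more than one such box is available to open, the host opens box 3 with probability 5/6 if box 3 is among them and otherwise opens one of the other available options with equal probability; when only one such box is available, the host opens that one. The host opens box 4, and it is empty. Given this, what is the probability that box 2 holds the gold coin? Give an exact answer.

Condition on the true location of the gold coin.
If it is in box 1 (prior 1/4): box 3 is available but not opened; box 4 gets probability (1 − 5/6)/2 = 1/12; weight (1/4)·(1/12) = 1/48.
If it is in box 2 (prior 1/4): box 3 is available but not opened, probability 1/6; weight (1/4)·(1/6) = 1/24.
If it is in box 3 (prior 1/4): box 3 holds the prize so is unavailable; the host chooses uniformly among the 2 others, probability 1/2; weight (1/4)·(1/2) = 1/8.
If it is in box 4 (prior 1/4): the host opened box 4, so this case is ruled out; weight (1/4)·0 = 0.
The weights sum to 3/16.
So P(the gold coin in box 2 | the host opened box 4) = (1/24) / (3/16) = 2/9.

2/9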